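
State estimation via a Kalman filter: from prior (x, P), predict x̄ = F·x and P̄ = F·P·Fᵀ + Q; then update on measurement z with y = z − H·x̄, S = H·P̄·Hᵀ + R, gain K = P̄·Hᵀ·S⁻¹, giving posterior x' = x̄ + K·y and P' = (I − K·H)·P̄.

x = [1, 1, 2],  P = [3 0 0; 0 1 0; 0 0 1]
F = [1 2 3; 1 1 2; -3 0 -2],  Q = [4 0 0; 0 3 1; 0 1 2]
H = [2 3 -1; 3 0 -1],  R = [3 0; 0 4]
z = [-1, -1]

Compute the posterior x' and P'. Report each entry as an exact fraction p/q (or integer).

x' = [7417/15284, 1109/7642, 34363/15284]
P' = [25497/15284 1491/7642 60567/15284; 1491/7642 2229/3821 10005/7642; 60567/15284 10005/7642 187401/15284]

x̄ = F·x = [9, 6, -7]
P̄ = F·P·Fᵀ + Q = [20 11 -15; 11 11 -12; -15 -12 33]
y = z − H·x̄ = [-44, -35]
S = H·P̄·Hᵀ + R = [479 363; 363 307]
K = P̄·Hᵀ·S⁻¹ = [-209/15284 3981/15284; 2117/7642 -1383/7642; -2079/15284 -1425/15284]
x' = x̄ + K·y = [7417/15284, 1109/7642, 34363/15284]
P' = (I − K·H)·P̄ = [25497/15284 1491/7642 60567/15284; 1491/7642 2229/3821 10005/7642; 60567/15284 10005/7642 187401/15284]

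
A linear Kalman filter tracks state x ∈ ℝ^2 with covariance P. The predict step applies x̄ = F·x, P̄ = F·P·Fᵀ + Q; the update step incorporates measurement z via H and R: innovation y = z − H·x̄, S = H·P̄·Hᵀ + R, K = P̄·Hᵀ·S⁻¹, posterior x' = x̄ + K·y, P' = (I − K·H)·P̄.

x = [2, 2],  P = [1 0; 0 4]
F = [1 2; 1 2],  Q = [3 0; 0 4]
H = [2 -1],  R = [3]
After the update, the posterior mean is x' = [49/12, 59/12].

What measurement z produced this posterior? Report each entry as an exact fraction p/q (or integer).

z = [3]

x̄ = F·x = [6, 6]
P̄ = F·P·Fᵀ + Q = [20 17; 17 21]
S = H·P̄·Hᵀ + R = [36]
K = P̄·Hᵀ·S⁻¹ = [23/36; 13/36]
x' − x̄ = [-23/12, -13/12] = K·y
y = (KᵀK)⁻¹·Kᵀ·(x' − x̄) = [-3]
z = y + H·x̄ = [-3] + [6] = [3]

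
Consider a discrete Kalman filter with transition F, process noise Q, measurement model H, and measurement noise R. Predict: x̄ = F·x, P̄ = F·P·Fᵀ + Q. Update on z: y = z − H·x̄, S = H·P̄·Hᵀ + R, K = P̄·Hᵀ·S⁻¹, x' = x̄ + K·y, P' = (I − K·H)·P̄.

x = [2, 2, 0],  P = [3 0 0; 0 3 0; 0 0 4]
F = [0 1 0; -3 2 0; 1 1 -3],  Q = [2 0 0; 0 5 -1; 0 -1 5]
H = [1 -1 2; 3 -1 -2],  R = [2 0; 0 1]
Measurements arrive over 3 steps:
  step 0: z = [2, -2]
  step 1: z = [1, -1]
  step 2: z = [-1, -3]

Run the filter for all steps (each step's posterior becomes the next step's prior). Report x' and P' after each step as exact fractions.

step 0: x̄ = F·x = [2, -2, 4]
step 0: P̄ = F·P·Fᵀ + Q = [5 6 3; 6 44 -4; 3 -4 47]
step 0: y = z − H·x̄ = [-10, -2]
step 0: S = H·P̄·Hᵀ + R = [255 -141; -141 190]
step 0: K = P̄·Hᵀ·S⁻¹ = [1373/28569 490/9523; -11278/28569 -3692/9523; 7769/28569 -2138/9523]
step 0: x' = x̄ + K·y = [40468/28569, 77794/28569, 49414/28569]
step 0: P' = (I − K·H)·P̄ = [131570/28569 261032/28569 66104/28569; 261032/28569 538880/28569 127646/28569; 66104/28569 127646/28569 38540/28569]
step 1: x̄ = F·x = [77794/28569, 34184/28569, -29980/28569]
step 1: P̄ = F·P·Fᵀ + Q = [596018/28569 294664/28569 416974/28569; 294664/28569 350111/28569 222509/28569; 416974/28569 222509/28569 519719/28569]
step 1: y = z − H·x̄ = [14973/9523, -95909/9523]
step 1: S = H·P̄·Hᵀ + R = [1090225/9523 182843/9523; 182843/9523 646694/9523]
step 1: K = P̄·Hᵀ·S⁻¹ = [21478478/70525087 17899056/70525087; 8249685/70525087 897838/70525087; 28001453/70525087 -8317766/70525087]
step 1: x' = x̄ + K·y = [136635376/211575261, 264944339/211575261, 161367323/211575261]
step 1: P' = (I − K·H)·P̄ = [613910846/211575261 1136537674/211575261 325748848/211575261; 1136537674/211575261 2246979536/211575261 579969986/211575261; 325748848/211575261 579969986/211575261 211114928/211575261]
step 2: x̄ = F·x = [264944339/211575261, 119982550/211575261, -27507418/70525087]
step 2: P̄ = F·P·Fᵀ + Q = [2670130058/211575261 1084346050/211575261 547869084/70525087; 1084346050/211575261 1932539975/211575261 252011105/70525087; 547869084/70525087 252011105/70525087 885854461/70525087]
step 2: y = z − H·x̄ = [-191492542/211575261, -1474620758/211575261]
step 2: S = H·P̄·Hᵀ + R = [17037677735/211575261 1549721425/211575261; 1549721425/211575261 13600309226/211575261]
step 2: K = P̄·Hᵀ·S⁻¹ = [40941266756/154835851055 51466713020/216770191477; 1259362983/30967170211 -4057846210/216770191477; 58152798289/154835851055 -3921762190/30967170211]
step 2: x' = x̄ + K·y = [-695680919209/1083850957385, 143231841548/216770191477, 23643260772/154835851055]
step 2: P' = (I − K·H)·P̄ = [2651930543666/1083850957385 977721087498/216770191477 200703759172/154835851055; 977721087498/216770191477 1948655557220/216770191477 70611825106/30967170211; 200703759172/154835851055 70611825106/30967170211 134330481468/154835851055]

step 0: x' = [40468/28569, 77794/28569, 49414/28569], P' = [131570/28569 261032/28569 66104/28569; 261032/28569 538880/28569 127646/28569; 66104/28569 127646/28569 38540/28569]
step 1: x' = [136635376/211575261, 264944339/211575261, 161367323/211575261], P' = [613910846/211575261 1136537674/211575261 325748848/211575261; 1136537674/211575261 2246979536/211575261 579969986/211575261; 325748848/211575261 579969986/211575261 211114928/211575261]
step 2: x' = [-695680919209/1083850957385, 143231841548/216770191477, 23643260772/154835851055], P' = [2651930543666/1083850957385 977721087498/216770191477 200703759172/154835851055; 977721087498/216770191477 1948655557220/216770191477 70611825106/30967170211; 200703759172/154835851055 70611825106/30967170211 134330481468/154835851055]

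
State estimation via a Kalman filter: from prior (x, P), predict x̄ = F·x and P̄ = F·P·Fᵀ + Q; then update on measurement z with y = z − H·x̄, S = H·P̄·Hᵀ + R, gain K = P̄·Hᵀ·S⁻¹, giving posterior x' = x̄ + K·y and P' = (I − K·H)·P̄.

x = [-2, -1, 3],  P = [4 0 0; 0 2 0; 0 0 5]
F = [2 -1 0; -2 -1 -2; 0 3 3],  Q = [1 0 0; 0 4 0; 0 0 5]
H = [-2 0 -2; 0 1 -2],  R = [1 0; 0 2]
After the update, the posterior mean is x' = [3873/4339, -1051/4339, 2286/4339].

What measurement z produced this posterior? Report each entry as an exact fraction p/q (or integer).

x̄ = F·x = [-3, -1, 6]
P̄ = F·P·Fᵀ + Q = [19 -14 -6; -14 42 -36; -6 -36 68]
S = H·P̄·Hᵀ + R = [301 348; 348 460]
K = P̄·Hᵀ·S⁻¹ = [-2816/4339 4223/8678; 1582/4339 -243/8678; 704/4339 -2155/4339]
x' − x̄ = [16890/4339, 3288/4339, -23748/4339] = K·y
y = (KᵀK)⁻¹·Kᵀ·(x' − x̄) = [3, 12]
z = y + H·x̄ = [3, 12] + [-6, -13] = [-3, -1]

z = [-3, -1]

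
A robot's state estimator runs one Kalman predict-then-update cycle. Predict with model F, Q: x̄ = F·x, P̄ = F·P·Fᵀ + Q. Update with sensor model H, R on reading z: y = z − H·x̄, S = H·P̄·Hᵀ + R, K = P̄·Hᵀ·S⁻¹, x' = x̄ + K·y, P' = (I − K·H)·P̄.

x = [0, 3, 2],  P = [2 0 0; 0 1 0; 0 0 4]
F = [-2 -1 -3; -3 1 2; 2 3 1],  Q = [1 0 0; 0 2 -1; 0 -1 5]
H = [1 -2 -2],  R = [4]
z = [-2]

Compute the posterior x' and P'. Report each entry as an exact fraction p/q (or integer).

x̄ = F·x = [-9, 7, 11]
P̄ = F·P·Fᵀ + Q = [46 -13 -23; -13 37 -2; -23 -2 26]
y = z − H·x̄ = [43]
S = H·P̄·Hᵀ + R = [430]
K = P̄·Hᵀ·S⁻¹ = [59/215; -83/430; -71/430]
x' = x̄ + K·y = [14/5, -13/10, 39/10]
P' = (I − K·H)·P̄ = [2928/215 2102/215 -756/215; 2102/215 9021/430 -6753/430; -756/215 -6753/430 6139/430]

x' = [14/5, -13/10, 39/10]
P' = [2928/215 2102/215 -756/215; 2102/215 9021/430 -6753/430; -756/215 -6753/430 6139/430]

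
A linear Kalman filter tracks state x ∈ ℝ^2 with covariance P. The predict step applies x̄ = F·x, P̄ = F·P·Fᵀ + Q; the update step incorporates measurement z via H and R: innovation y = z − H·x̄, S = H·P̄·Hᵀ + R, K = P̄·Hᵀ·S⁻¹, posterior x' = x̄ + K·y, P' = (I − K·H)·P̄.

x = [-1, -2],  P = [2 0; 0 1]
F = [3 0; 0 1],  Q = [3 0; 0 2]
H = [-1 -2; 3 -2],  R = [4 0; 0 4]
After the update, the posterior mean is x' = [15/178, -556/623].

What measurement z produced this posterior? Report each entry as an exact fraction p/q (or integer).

x̄ = F·x = [-3, -2]
P̄ = F·P·Fᵀ + Q = [21 0; 0 3]
S = H·P̄·Hᵀ + R = [37 -51; -51 205]
K = P̄·Hᵀ·S⁻¹ = [-39/178 45/178; -192/623 -66/623]
x' − x̄ = [549/178, 690/623] = K·y
y = (KᵀK)⁻¹·Kᵀ·(x' − x̄) = [-6, 7]
z = y + H·x̄ = [-6, 7] + [7, -5] = [1, 2]

z = [1, 2]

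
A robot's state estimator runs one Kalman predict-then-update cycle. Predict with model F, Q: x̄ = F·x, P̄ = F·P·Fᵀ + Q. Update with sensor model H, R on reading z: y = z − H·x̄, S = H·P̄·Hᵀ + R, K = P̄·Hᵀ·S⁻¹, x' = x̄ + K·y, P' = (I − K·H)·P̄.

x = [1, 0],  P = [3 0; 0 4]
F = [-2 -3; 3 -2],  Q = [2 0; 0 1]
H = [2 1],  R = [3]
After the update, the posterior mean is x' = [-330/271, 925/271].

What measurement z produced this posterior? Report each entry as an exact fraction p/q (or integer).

x̄ = F·x = [-2, 3]
P̄ = F·P·Fᵀ + Q = [50 6; 6 44]
S = H·P̄·Hᵀ + R = [271]
K = P̄·Hᵀ·S⁻¹ = [106/271; 56/271]
x' − x̄ = [212/271, 112/271] = K·y
y = (KᵀK)⁻¹·Kᵀ·(x' − x̄) = [2]
z = y + H·x̄ = [2] + [-1] = [1]

z = [1]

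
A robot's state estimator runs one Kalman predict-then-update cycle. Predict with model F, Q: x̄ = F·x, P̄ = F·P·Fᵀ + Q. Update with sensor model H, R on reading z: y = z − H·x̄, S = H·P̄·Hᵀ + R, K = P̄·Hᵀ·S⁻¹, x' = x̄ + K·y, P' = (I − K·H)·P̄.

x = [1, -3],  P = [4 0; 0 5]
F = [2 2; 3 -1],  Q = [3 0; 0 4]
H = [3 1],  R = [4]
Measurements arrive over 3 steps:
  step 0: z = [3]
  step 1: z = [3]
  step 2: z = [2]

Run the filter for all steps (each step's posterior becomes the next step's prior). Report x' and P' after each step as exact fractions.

step 0: x̄ = F·x = [-4, 6]
step 0: P̄ = F·P·Fᵀ + Q = [39 14; 14 45]
step 0: y = z − H·x̄ = [9]
step 0: S = H·P̄·Hᵀ + R = [484]
step 0: K = P̄·Hᵀ·S⁻¹ = [131/484; 87/484]
step 0: x' = x̄ + K·y = [-757/484, 3687/484]
step 0: P' = (I − K·H)·P̄ = [1715/484 -4621/484; -4621/484 14211/484]
step 1: x̄ = F·x = [1465/121, -2979/242]
step 1: P̄ = F·P·Fᵀ + Q = [7047/121 -9154/121; -9154/121 14827/121]
step 1: y = z − H·x̄ = [-5085/242]
step 1: S = H·P̄·Hᵀ + R = [23810/121]
step 1: K = P̄·Hᵀ·S⁻¹ = [11987/23810; -2527/4762]
step 1: x' = x̄ + K·y = [14561/9524, -11043/9524]
step 1: P' = (I − K·H)·P̄ = [199181/23810 -109919/4762; -109919/4762 319649/4762]
step 2: x̄ = F·x = [1759/2381, 27363/4762]
step 2: P̄ = F·P·Fᵀ + Q = [1432187/11905 -2099892/11905; -2099892/11905 3391842/11905]
step 2: y = z − H·x̄ = [-28393/4762]
step 2: S = H·P̄·Hᵀ + R = [3729793/11905]
step 2: K = P̄·Hᵀ·S⁻¹ = [2196669/3729793; -2907834/3729793]
step 2: x' = x̄ + K·y = [-20684003/7459586, 77539041/7459586]
step 2: P' = (I − K·H)·P̄ = [43377266/3729793 -121345122/3729793; -121345122/3729793 352404030/3729793]

step 0: x' = [-757/484, 3687/484], P' = [1715/484 -4621/484; -4621/484 14211/484]
step 1: x' = [14561/9524, -11043/9524], P' = [199181/23810 -109919/4762; -109919/4762 319649/4762]
step 2: x' = [-20684003/7459586, 77539041/7459586], P' = [43377266/3729793 -121345122/3729793; -121345122/3729793 352404030/3729793]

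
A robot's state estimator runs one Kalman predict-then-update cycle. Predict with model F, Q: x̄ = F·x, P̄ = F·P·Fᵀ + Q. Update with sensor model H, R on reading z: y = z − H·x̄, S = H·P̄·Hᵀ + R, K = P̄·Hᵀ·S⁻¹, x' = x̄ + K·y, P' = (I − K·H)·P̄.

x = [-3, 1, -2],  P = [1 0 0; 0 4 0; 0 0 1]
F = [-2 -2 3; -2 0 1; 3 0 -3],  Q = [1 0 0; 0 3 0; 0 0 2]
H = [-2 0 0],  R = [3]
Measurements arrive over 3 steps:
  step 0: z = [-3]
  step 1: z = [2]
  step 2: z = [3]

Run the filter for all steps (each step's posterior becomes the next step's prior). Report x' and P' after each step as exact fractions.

step 0: x̄ = F·x = [-2, 4, -3]
step 0: P̄ = F·P·Fᵀ + Q = [30 7 -15; 7 8 -9; -15 -9 20]
step 0: y = z − H·x̄ = [-7]
step 0: S = H·P̄·Hᵀ + R = [123]
step 0: K = P̄·Hᵀ·S⁻¹ = [-20/41; -14/123; 10/41]
step 0: x' = x̄ + K·y = [58/41, 590/123, -193/41]
step 0: P' = (I − K·H)·P̄ = [30/41 7/41 -15/41; 7/41 788/123 -229/41; -15/41 -229/41 520/41]
step 1: x̄ = F·x = [-3265/123, -309/41, 753/41]
step 1: P̄ = F·P·Fᵀ + Q = [26627/123 2286/41 -6501/41; 2286/41 823/41 -1875/41; -6501/41 -1875/41 5302/41]
step 1: y = z − H·x̄ = [-6284/123]
step 1: S = H·P̄·Hᵀ + R = [106877/123]
step 1: K = P̄·Hᵀ·S⁻¹ = [-53254/106877; -13716/106877; 39006/106877]
step 1: x' = x̄ + K·y = [-116303/106877, -104745/106877, -29907/106877]
step 1: P' = (I − K·H)·P̄ = [79881/106877 20574/106877 -58509/106877; 20574/106877 615859/106877 -538023/106877; -58509/106877 -538023/106877 1451362/106877]
step 2: x̄ = F·x = [352375/106877, 202699/106877, -259188/106877]
step 2: P̄ = F·P·Fᵀ + Q = [23275071/106877 6300024/106877 -17770761/106877; 6300024/106877 2325553/106877 -5359953/106877; -17770761/106877 -5359953/106877 15048103/106877]
step 2: y = z − H·x̄ = [1025381/106877]
step 2: S = H·P̄·Hᵀ + R = [93420915/106877]
step 2: K = P̄·Hᵀ·S⁻¹ = [-15516714/31140305; -4200016/31140305; 11847174/31140305]
step 2: x' = x̄ + K·y = [-6599681/4448615, 2680641/4448615, 5449086/4448615]
step 2: P' = (I − K·H)·P̄ = [23275071/31140305 6300024/31140305 -17770761/31140305; 6300024/31140305 182434261/31140305 -165008469/31140305; -17770761/31140305 -165008469/31140305 444772231/31140305]

step 0: x' = [58/41, 590/123, -193/41], P' = [30/41 7/41 -15/41; 7/41 788/123 -229/41; -15/41 -229/41 520/41]
step 1: x' = [-116303/106877, -104745/106877, -29907/106877], P' = [79881/106877 20574/106877 -58509/106877; 20574/106877 615859/106877 -538023/106877; -58509/106877 -538023/106877 1451362/106877]
step 2: x' = [-6599681/4448615, 2680641/4448615, 5449086/4448615], P' = [23275071/31140305 6300024/31140305 -17770761/31140305; 6300024/31140305 182434261/31140305 -165008469/31140305; -17770761/31140305 -165008469/31140305 444772231/31140305]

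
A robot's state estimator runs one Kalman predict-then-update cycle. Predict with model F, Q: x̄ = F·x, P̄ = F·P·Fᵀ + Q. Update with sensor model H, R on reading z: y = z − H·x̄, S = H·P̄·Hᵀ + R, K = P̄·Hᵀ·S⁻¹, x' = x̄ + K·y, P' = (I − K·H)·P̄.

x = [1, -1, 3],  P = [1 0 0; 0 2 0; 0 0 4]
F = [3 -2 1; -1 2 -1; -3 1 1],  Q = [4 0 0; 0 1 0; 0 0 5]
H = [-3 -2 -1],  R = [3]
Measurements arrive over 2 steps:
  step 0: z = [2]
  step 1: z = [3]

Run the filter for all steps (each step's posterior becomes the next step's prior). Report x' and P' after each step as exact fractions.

step 0: x' = [94/41, -155/41, -69/82], P' = [377/41 -363/41 -351/41; -363/41 476/41 116/41; -351/41 116/41 1639/82]
step 1: x' = [9485/8578, -11701/8578, -14516/4289], P' = [312057/8578 -180969/8578 -551703/8578; -180969/8578 201451/8578 126211/8578; -551703/8578 126211/8578 694025/4289]

step 0: x̄ = F·x = [8, -6, -1]
step 0: P̄ = F·P·Fᵀ + Q = [25 -15 -9; -15 14 3; -9 3 20]
step 0: y = z − H·x̄ = [13]
step 0: S = H·P̄·Hᵀ + R = [82]
step 0: K = P̄·Hᵀ·S⁻¹ = [-18/41; 7/41; 1/82]
step 0: x' = x̄ + K·y = [94/41, -155/41, -69/82]
step 0: P' = (I − K·H)·P̄ = [377/41 -363/41 -351/41; -363/41 476/41 116/41; -351/41 116/41 1639/82]
step 1: x̄ = F·x = [1115/82, -739/82, -23/2]
step 1: P̄ = F·P·Fᵀ + Q = [16133/82 -9781/82 -337/2; -9781/82 6855/82 157/2; -337/2 157/2 459/2]
step 1: y = z − H·x̄ = [585/41]
step 1: S = H·P̄·Hᵀ + R = [8578/41]
step 1: K = P̄·Hᵀ·S⁻¹ = [-3755/4289; 2299/4289; 4879/8578]
step 1: x' = x̄ + K·y = [9485/8578, -11701/8578, -14516/4289]
step 1: P' = (I − K·H)·P̄ = [312057/8578 -180969/8578 -551703/8578; -180969/8578 201451/8578 126211/8578; -551703/8578 126211/8578 694025/4289]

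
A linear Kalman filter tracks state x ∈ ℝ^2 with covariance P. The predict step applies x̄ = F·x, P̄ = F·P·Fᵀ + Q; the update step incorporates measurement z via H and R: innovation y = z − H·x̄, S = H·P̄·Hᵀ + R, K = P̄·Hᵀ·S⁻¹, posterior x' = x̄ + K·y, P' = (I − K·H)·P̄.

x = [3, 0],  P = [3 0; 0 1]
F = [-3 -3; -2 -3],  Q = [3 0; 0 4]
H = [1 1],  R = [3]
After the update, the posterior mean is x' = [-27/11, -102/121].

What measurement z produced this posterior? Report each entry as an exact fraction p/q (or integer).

z = [-3]

x̄ = F·x = [-9, -6]
P̄ = F·P·Fᵀ + Q = [39 27; 27 25]
S = H·P̄·Hᵀ + R = [121]
K = P̄·Hᵀ·S⁻¹ = [6/11; 52/121]
x' − x̄ = [72/11, 624/121] = K·y
y = (KᵀK)⁻¹·Kᵀ·(x' − x̄) = [12]
z = y + H·x̄ = [12] + [-15] = [-3]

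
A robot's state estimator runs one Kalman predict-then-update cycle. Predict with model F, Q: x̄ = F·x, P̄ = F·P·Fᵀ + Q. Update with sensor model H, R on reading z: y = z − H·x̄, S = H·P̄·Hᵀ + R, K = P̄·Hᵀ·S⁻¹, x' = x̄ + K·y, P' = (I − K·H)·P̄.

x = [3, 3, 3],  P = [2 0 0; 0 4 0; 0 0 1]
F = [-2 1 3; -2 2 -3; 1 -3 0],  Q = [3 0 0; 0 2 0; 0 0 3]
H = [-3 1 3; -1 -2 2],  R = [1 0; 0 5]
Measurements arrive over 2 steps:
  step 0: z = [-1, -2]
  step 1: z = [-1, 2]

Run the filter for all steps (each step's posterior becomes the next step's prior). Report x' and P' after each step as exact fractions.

step 0: x̄ = F·x = [6, -9, -6]
step 0: P̄ = F·P·Fᵀ + Q = [24 7 -16; 7 35 -28; -16 -28 41]
step 0: y = z − H·x̄ = [44, -2]
step 0: S = H·P̄·Hᵀ + R = [699 539; 539 649]
step 0: K = P̄·Hᵀ·S⁻¹ = [-3237/14830 11977/163130; 2387/14830 -55237/163130; 891/14830 2779/14830]
step 0: x' = x̄ + K·y = [-305941/81565, -101194/81565, -27667/7415]
step 0: P' = (I − K·H)·P̄ = [729919/163130 242361/163130 57933/14830; 242361/163130 201019/163130 16737/14830; 57933/14830 16737/14830 52651/14830]
step 1: x̄ = F·x = [-402323/81565, 264501/16313, -2359/81565]
step 1: P̄ = F·P·Fᵀ + Q = [655288/81565 -279258/16313 -55771/81565; -279258/16313 2552289/32626 -98189/16313; -55771/81565 -98189/16313 787157/81565]
step 1: y = z − H·x̄ = [-2603962/81565, 482107/16313]
step 1: S = H·P̄·Hᵀ + R = [51760481/163130 -2117674/16313; -2117674/16313 5660023/16313]
step 1: K = P̄·Hᵀ·S⁻¹ = [-1923249714/15209960231 369168018/15209960231; 3106827745/15209960231 -5473540363/15209960231; 2092261038/15209960231 2186622559/15209960231]
step 1: x' = x̄ + K·y = [-2713850671/15209960231, -14331803496/15209960231, -2612864868/15209960231]
step 1: P' = (I − K·H)·P̄ = [29804645486/15209960231 10003739595/15209960231 25828982383/15209960231; 10003739595/15209960231 14790997465/15209960231 6109016355/15209960231; 25828982383/15209960231 6109016355/15209960231 24490063944/15209960231]

step 0: x' = [-305941/81565, -101194/81565, -27667/7415], P' = [729919/163130 242361/163130 57933/14830; 242361/163130 201019/163130 16737/14830; 57933/14830 16737/14830 52651/14830]
step 1: x' = [-2713850671/15209960231, -14331803496/15209960231, -2612864868/15209960231], P' = [29804645486/15209960231 10003739595/15209960231 25828982383/15209960231; 10003739595/15209960231 14790997465/15209960231 6109016355/15209960231; 25828982383/15209960231 6109016355/15209960231 24490063944/15209960231]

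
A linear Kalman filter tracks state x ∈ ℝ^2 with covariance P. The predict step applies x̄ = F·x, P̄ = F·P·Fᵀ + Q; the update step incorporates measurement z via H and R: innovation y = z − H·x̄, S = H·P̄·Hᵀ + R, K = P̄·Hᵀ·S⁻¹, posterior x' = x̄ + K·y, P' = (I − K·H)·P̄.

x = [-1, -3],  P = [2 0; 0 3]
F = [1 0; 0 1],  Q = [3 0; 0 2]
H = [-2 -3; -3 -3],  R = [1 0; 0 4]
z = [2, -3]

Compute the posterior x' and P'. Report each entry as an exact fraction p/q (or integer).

x' = [452/193, -399/193]
P' = [1145/579 -275/193; -275/193 215/193]

x̄ = F·x = [-1, -3]
P̄ = F·P·Fᵀ + Q = [5 0; 0 5]
y = z − H·x̄ = [-9, -15]
S = H·P̄·Hᵀ + R = [66 75; 75 94]
K = P̄·Hᵀ·S⁻¹ = [185/579 -80/193; -95/193 45/193]
x' = x̄ + K·y = [452/193, -399/193]
P' = (I − K·H)·P̄ = [1145/579 -275/193; -275/193 215/193]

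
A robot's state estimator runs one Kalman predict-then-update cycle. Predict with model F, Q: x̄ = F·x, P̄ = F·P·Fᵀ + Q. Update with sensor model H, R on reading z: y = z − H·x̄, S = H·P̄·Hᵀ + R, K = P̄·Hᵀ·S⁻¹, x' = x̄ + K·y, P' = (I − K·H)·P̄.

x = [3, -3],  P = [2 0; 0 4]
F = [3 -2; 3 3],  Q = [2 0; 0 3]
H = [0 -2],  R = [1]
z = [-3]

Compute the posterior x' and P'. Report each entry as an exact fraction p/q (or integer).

x̄ = F·x = [15, 0]
P̄ = F·P·Fᵀ + Q = [36 -6; -6 57]
y = z − H·x̄ = [-3]
S = H·P̄·Hᵀ + R = [229]
K = P̄·Hᵀ·S⁻¹ = [12/229; -114/229]
x' = x̄ + K·y = [3399/229, 342/229]
P' = (I − K·H)·P̄ = [8100/229 -6/229; -6/229 57/229]

x' = [3399/229, 342/229]
P' = [8100/229 -6/229; -6/229 57/229]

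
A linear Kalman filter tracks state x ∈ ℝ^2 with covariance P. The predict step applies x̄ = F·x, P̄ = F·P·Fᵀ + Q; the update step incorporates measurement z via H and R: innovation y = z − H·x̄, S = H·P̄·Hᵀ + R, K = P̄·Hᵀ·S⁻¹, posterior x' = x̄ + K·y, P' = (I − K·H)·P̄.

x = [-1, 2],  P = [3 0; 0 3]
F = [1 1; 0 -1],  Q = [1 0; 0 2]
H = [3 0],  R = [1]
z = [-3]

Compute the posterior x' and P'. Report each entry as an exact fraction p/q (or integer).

x̄ = F·x = [1, -2]
P̄ = F·P·Fᵀ + Q = [7 -3; -3 5]
y = z − H·x̄ = [-6]
S = H·P̄·Hᵀ + R = [64]
K = P̄·Hᵀ·S⁻¹ = [21/64; -9/64]
x' = x̄ + K·y = [-31/32, -37/32]
P' = (I − K·H)·P̄ = [7/64 -3/64; -3/64 239/64]

x' = [-31/32, -37/32]
P' = [7/64 -3/64; -3/64 239/64]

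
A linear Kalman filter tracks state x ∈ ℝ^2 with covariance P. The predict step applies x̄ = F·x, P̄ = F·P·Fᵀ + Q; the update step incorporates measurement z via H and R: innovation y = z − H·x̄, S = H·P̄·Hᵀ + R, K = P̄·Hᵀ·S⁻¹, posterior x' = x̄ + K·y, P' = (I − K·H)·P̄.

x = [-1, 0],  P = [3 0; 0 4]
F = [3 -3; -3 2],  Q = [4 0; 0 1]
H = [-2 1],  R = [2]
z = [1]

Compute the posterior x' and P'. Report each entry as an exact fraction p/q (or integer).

x' = [-1/7, 193/259]
P' = [13/14 8/7; 8/7 738/259]

x̄ = F·x = [-3, 3]
P̄ = F·P·Fᵀ + Q = [67 -51; -51 44]
y = z − H·x̄ = [-8]
S = H·P̄·Hᵀ + R = [518]
K = P̄·Hᵀ·S⁻¹ = [-5/14; 73/259]
x' = x̄ + K·y = [-1/7, 193/259]
P' = (I − K·H)·P̄ = [13/14 8/7; 8/7 738/259]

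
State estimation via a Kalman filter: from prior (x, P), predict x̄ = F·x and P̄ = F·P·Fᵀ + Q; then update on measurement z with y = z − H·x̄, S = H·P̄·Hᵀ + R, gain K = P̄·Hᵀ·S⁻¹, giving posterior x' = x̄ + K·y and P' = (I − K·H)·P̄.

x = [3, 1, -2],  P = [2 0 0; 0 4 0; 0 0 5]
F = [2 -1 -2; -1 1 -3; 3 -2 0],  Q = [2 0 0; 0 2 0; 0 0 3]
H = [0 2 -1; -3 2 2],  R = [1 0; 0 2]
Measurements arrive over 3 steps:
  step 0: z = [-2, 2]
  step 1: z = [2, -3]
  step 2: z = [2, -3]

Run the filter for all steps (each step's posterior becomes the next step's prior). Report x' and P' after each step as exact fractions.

step 0: x' = [19869/3617, 8576/3617, 48561/7234], P' = [82496/3617 40874/3617 81265/3617; 40874/3617 20845/3617 40244/3617; 81265/3617 40244/3617 81200/3617]
step 1: x' = [-1001651/1150393, -1143433/4601572, -11253299/4601572], P' = [68868184/33361397 66998191/66722794 128609395/66722794; 66998191/66722794 174208491/266891176 248417311/266891176; 128609395/66722794 248417311/266891176 563394443/266891176]
step 2: x' = [2770161392493/965392161355, 3173963306203/1930784322710, 2329927576253/1930784322710], P' = [1991965204504/965392161355 968416029302/965392161355 1860405820227/965392161355; 968416029302/965392161355 628858298291/965392161355 898379882636/965392161355; 1860405820227/965392161355 898379882636/965392161355 4074975331107/1930784322710]

step 0: x̄ = F·x = [9, 4, 7]
step 0: P̄ = F·P·Fᵀ + Q = [34 22 20; 22 53 -14; 20 -14 37]
step 0: y = z − H·x̄ = [-3, 7]
step 0: S = H·P̄·Hᵀ + R = [306 38; 38 52]
step 0: K = P̄·Hᵀ·S⁻¹ = [483/3617 -1605/3617; 1446/3617 -222/3617; -712/3617 -907/7234]
step 0: x' = x̄ + K·y = [19869/3617, 8576/3617, 48561/7234]
step 0: P' = (I − K·H)·P̄ = [82496/3617 40874/3617 81265/3617; 40874/3617 20845/3617 40244/3617; 81265/3617 40244/3617 81200/3617]
step 1: x̄ = F·x = [-17399/3617, -168269/7234, 42455/3617]
step 1: P̄ = F·P·Fᵀ + Q = [30223/3617 139169/3617 -76066/3617; 139169/3617 1005753/3617 -574729/3617; -76066/3617 -574729/3617 346207/3617]
step 1: y = z − H·x̄ = [217958/3617, 20311/3617]
step 1: S = H·P̄·Hᵀ + R = [6671752/3617 1117928/3617; 1117928/3617 332013/3617]
step 1: K = P̄·Hᵀ·S⁻¹ = [5386987/66722794 -5498483/33361397; 99999671/266891176 2579582/33361397; -66559821/266891176 5019423/33361397]
step 1: x' = x̄ + K·y = [-1001651/1150393, -1143433/4601572, -11253299/4601572]
step 1: P' = (I − K·H)·P̄ = [68868184/33361397 66998191/66722794 128609395/66722794; 66998191/66722794 174208491/266891176 248417311/266891176; 128609395/66722794 248417311/266891176 563394443/266891176]
step 2: x̄ = F·x = [15636823/4601572, 9155767/1150393, -4866473/2300786]
step 2: P̄ = F·P·Fᵀ + Q = [971548051/266891176 549456253/133445588 -157407885/133445588; 549456253/133445588 1847405597/66722794 -950180983/66722794; -157407885/133445588 -950180983/66722794 810025893/66722794]
step 2: y = z − H·x̄ = [-36887969/2300786, -20674491/4601572]
step 2: S = H·P̄·Hᵀ + R = [12067095007/66722794 3969456099/133445588; 3969456099/133445588 11981666363/266891176]
step 2: K = P̄·Hᵀ·S⁻¹ = [76426238377/965392161355 -159125957227/965392161355; 359336713946/965392161355 74614136974/965392161355; -481455800563/1930784322710 145258817849/965392161355]
step 2: x' = x̄ + K·y = [2770161392493/965392161355, 3173963306203/1930784322710, 2329927576253/1930784322710]
step 2: P' = (I − K·H)·P̄ = [1991965204504/965392161355 968416029302/965392161355 1860405820227/965392161355; 968416029302/965392161355 628858298291/965392161355 898379882636/965392161355; 1860405820227/965392161355 898379882636/965392161355 4074975331107/1930784322710]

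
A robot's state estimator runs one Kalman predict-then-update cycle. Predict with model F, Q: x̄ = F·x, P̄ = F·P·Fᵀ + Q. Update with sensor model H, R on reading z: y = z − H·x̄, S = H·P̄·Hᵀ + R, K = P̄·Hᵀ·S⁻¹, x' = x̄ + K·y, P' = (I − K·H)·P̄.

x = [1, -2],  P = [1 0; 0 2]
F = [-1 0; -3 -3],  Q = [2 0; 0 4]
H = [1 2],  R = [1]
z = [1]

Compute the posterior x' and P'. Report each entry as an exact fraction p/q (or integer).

x' = [-44/35, 8/7]
P' = [339/140 -33/28; -33/28 23/28]

x̄ = F·x = [-1, 3]
P̄ = F·P·Fᵀ + Q = [3 3; 3 31]
y = z − H·x̄ = [-4]
S = H·P̄·Hᵀ + R = [140]
K = P̄·Hᵀ·S⁻¹ = [9/140; 13/28]
x' = x̄ + K·y = [-44/35, 8/7]
P' = (I − K·H)·P̄ = [339/140 -33/28; -33/28 23/28]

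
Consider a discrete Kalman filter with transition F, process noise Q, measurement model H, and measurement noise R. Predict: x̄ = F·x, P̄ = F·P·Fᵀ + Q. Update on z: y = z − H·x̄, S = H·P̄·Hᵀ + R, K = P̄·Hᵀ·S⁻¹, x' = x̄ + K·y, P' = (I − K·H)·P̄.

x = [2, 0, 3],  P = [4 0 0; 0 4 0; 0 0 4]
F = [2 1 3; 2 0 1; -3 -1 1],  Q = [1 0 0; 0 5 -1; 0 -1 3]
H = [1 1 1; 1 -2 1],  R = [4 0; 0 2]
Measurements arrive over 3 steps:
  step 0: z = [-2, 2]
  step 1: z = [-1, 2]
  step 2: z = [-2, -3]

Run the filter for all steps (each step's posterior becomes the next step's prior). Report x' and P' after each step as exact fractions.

step 0: x̄ = F·x = [13, 7, -3]
step 0: P̄ = F·P·Fᵀ + Q = [57 28 -16; 28 25 -21; -16 -21 47]
step 0: y = z − H·x̄ = [-19, 6]
step 0: S = H·P̄·Hᵀ + R = [115 15; 15 146]
step 0: K = P̄·Hᵀ·S⁻¹ = [10299/16565 -552/3313; 5317/16565 -1085/3313; 73/3313 1649/3313]
step 0: x' = x̄ + K·y = [3104/16565, -17618/16565, -1432/3313]
step 0: P' = (I − K·H)·P̄ = [192174/16565 15572/16565 -33310/3313; 15572/16565 10706/16565 -1002/3313; -33310/3313 -1002/3313 34604/3313]
step 1: x̄ = F·x = [-6578/3313, -952/16565, 1146/16565]
step 1: P̄ = F·P·Fᵀ + Q = [77355/3313 -3702/3313 90664/3313; -3702/3313 358341/16565 -856173/16565; 90664/3313 -856173/16565 3065739/16565]
step 1: y = z − H·x̄ = [16131/16565, 12594/3313]
step 1: S = H·P̄·Hᵀ + R = [3034389/16565 903431/3313; 903431/3313 1864876/3313]
step 1: K = P̄·Hᵀ·S⁻¹ = [223284415/476251543 -63369676/476251543; 143306571/476251543 -150704715/476251543; 72363037/476251543 232143011/476251543]
step 1: x' = x̄ + K·y = [-969061325/476251543, -460705649/476251543, 985880943/476251543]
step 1: P' = (I − K·H)·P̄ = [3400999566/476251543 339959004/476251543 -2847820910/476251543; 339959004/476251543 291545238/476251543 -58277958/476251543; -2847820910/476251543 -58277958/476251543 3195551016/476251543]
step 2: x̄ = F·x = [558814530/476251543, -952241707/476251543, 4353770567/476251543]
step 2: P̄ = F·P·Fᵀ + Q = [9968071537/476251543 1029724082/476251543 7240617680/476251543; 1029724082/476251543 7789523355/476251543 -15460517063/476251543; 7240617680/476251543 -15460517063/476251543 54768082377/476251543]
step 2: y = z − H·x̄ = [-4912846476/476251543, -8245823140/476251543]
step 2: S = H·P̄·Hᵀ + R = [60050332839/476251543 78069135545/476251543; 78069135545/476251543 169051157704/476251543]
step 2: K = P̄·Hᵀ·S⁻¹ = [3990615374677/8518163188817 -1079555961616/8518163188817; 2561940095637/8518163188817 -2695261993653/8518163188817; 1289403087687/8518163188817 4087094497449/8518163188817]
step 2: x' = x̄ + K·y = [-12479497189814/8518163188817, 3206047543723/8518163188817, -6194141866631/8518163188817]
step 2: P' = (I − K·H)·P̄ = [59803734855278/8518163188817 6040524473980/8518163188817 -49881797830550/8518163188817; 6040524473980/8518163188817 5212761456618/8518163188817 -1005525548050/8518163188817; -49881797830550/8518163188817 -1005525548050/8518163188817 56044935729348/8518163188817]

step 0: x' = [3104/16565, -17618/16565, -1432/3313], P' = [192174/16565 15572/16565 -33310/3313; 15572/16565 10706/16565 -1002/3313; -33310/3313 -1002/3313 34604/3313]
step 1: x' = [-969061325/476251543, -460705649/476251543, 985880943/476251543], P' = [3400999566/476251543 339959004/476251543 -2847820910/476251543; 339959004/476251543 291545238/476251543 -58277958/476251543; -2847820910/476251543 -58277958/476251543 3195551016/476251543]
step 2: x' = [-12479497189814/8518163188817, 3206047543723/8518163188817, -6194141866631/8518163188817], P' = [59803734855278/8518163188817 6040524473980/8518163188817 -49881797830550/8518163188817; 6040524473980/8518163188817 5212761456618/8518163188817 -1005525548050/8518163188817; -49881797830550/8518163188817 -1005525548050/8518163188817 56044935729348/8518163188817]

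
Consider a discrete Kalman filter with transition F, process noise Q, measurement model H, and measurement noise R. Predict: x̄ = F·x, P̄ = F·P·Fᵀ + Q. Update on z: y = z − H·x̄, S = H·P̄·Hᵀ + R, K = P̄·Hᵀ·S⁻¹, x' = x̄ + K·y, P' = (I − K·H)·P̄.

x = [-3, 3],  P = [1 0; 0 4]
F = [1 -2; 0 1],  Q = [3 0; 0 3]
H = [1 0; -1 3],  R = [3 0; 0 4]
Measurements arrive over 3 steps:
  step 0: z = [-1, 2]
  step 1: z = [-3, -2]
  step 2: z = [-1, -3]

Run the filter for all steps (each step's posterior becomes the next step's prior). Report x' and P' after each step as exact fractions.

step 0: x̄ = F·x = [-9, 3]
step 0: P̄ = F·P·Fᵀ + Q = [20 -8; -8 7]
step 0: y = z − H·x̄ = [8, -16]
step 0: S = H·P̄·Hᵀ + R = [23 -44; -44 135]
step 0: K = P̄·Hᵀ·S⁻¹ = [764/1169 -132/1169; 28/167 45/167]
step 0: x' = x̄ + K·y = [-2297/1169, 5/167]
step 0: P' = (I − K·H)·P̄ = [2292/1169 84/167; 84/167 88/167]
step 1: x̄ = F·x = [-2367/1169, 5/167]
step 1: P̄ = F·P·Fᵀ + Q = [5911/1169 -92/167; -92/167 589/167]
step 1: y = z − H·x̄ = [-1140/1169, -4810/1169]
step 1: S = H·P̄·Hᵀ + R = [9418/1169 -7843/1169; -7843/1169 51558/1169]
step 1: K = P̄·Hᵀ·S⁻¹ = [208081/362755 -23529/362755; 58903/362755 100518/362755]
step 1: x' = x̄ + K·y = [-168123/72551, -92035/72551]
step 1: P' = (I − K·H)·P̄ = [624243/362755 176709/362755; 176709/362755 192927/362755]
step 2: x̄ = F·x = [15947/72551, -92035/72551]
step 2: P̄ = F·P·Fᵀ + Q = [355476/72551 -41829/72551; -41829/72551 1281192/362755]
step 2: y = z − H·x̄ = [-88498/72551, 74399/72551]
step 2: S = H·P̄·Hᵀ + R = [573129/72551 -480963/72551; -480963/72551 16013998/362755]
step 2: K = P̄·Hᵀ·S⁻¹ = [2977193/5264907 -114515/1754969; 839711/5264907 3403186/12284783]
step 2: x' = x̄ + K·y = [-2826640/5264907, -43452169/36854349]
step 2: P' = (I − K·H)·P̄ = [2977193/1754969 839711/1754969; 839711/1754969 6496907/12284783]

step 0: x' = [-2297/1169, 5/167], P' = [2292/1169 84/167; 84/167 88/167]
step 1: x' = [-168123/72551, -92035/72551], P' = [624243/362755 176709/362755; 176709/362755 192927/362755]
step 2: x' = [-2826640/5264907, -43452169/36854349], P' = [2977193/1754969 839711/1754969; 839711/1754969 6496907/12284783]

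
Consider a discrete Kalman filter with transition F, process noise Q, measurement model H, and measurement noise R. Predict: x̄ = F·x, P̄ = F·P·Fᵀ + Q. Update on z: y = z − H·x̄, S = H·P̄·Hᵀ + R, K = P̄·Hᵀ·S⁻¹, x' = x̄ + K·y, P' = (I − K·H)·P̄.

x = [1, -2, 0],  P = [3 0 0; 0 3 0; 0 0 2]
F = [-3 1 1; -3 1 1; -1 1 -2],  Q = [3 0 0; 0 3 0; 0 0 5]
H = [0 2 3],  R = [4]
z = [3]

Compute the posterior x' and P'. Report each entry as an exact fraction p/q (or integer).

x' = [-119/411, 13/411, 373/411]
P' = [6641/411 4880/411 -3136/411; 4880/411 5549/411 -3574/411; -3136/411 -3574/411 2480/411]

x̄ = F·x = [-5, -5, -3]
P̄ = F·P·Fᵀ + Q = [35 32 8; 32 35 8; 8 8 19]
y = z − H·x̄ = [22]
S = H·P̄·Hᵀ + R = [411]
K = P̄·Hᵀ·S⁻¹ = [88/411; 94/411; 73/411]
x' = x̄ + K·y = [-119/411, 13/411, 373/411]
P' = (I − K·H)·P̄ = [6641/411 4880/411 -3136/411; 4880/411 5549/411 -3574/411; -3136/411 -3574/411 2480/411]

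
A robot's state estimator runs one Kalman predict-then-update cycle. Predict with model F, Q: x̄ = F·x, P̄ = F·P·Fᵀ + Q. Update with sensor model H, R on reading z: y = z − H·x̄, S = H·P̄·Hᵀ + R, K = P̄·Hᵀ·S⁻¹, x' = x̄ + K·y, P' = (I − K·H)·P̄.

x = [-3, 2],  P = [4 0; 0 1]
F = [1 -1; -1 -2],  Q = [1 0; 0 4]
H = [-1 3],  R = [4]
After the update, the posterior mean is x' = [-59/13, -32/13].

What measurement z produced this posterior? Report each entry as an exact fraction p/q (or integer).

z = [-3]

x̄ = F·x = [-5, -1]
P̄ = F·P·Fᵀ + Q = [6 -2; -2 12]
S = H·P̄·Hᵀ + R = [130]
K = P̄·Hᵀ·S⁻¹ = [-6/65; 19/65]
x' − x̄ = [6/13, -19/13] = K·y
y = (KᵀK)⁻¹·Kᵀ·(x' − x̄) = [-5]
z = y + H·x̄ = [-5] + [2] = [-3]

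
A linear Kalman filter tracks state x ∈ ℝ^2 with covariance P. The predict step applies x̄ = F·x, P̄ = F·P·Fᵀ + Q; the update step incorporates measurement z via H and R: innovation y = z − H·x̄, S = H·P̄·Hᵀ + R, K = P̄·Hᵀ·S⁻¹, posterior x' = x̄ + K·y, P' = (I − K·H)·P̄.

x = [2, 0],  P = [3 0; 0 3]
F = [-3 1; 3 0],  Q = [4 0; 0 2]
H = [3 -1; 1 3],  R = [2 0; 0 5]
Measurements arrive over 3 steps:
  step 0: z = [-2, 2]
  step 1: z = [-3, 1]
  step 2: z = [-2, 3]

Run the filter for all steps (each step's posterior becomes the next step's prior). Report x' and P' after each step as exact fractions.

step 0: x' = [-11716/28461, 7942/9487], P' = [6251/28461 681/9487; 681/9487 4123/9487]
step 1: x' = [-17285526/23549857, 12017491/23549857], P' = [5079934/23549857 1598682/23549857; 1598682/23549857 9598576/23549857]
step 2: x' = [-8166628445/28861028378, 12023799394/14430514189], P' = [3112033255/14430514189 978560280/14430514189; 978560280/14430514189 5876584240/14430514189]

step 0: x̄ = F·x = [-6, 6]
step 0: P̄ = F·P·Fᵀ + Q = [34 -27; -27 29]
step 0: y = z − H·x̄ = [22, -10]
step 0: S = H·P̄·Hᵀ + R = [499 -201; -201 138]
step 0: K = P̄·Hᵀ·S⁻¹ = [2785/9487 2476/28461; -1040/9487 2610/9487]
step 0: x' = x̄ + K·y = [-11716/28461, 7942/9487]
step 0: P' = (I − K·H)·P̄ = [6251/28461 681/9487; 681/9487 4123/9487]
step 1: x̄ = F·x = [19658/9487, -11716/9487]
step 1: P̄ = F·P·Fᵀ + Q = [56738/9487 -16710/9487; -16710/9487 37727/9487]
step 1: y = z − H·x̄ = [-99151/9487, 24977/9487]
step 1: S = H·P̄·Hᵀ + R = [667603/9487 -76647/9487; -76647/9487 343456/9487]
step 1: K = P̄·Hᵀ·S⁻¹ = [6820560/23549857 1975196/23549857; -2401265/23549857 6078882/23549857]
step 1: x' = x̄ + K·y = [-17285526/23549857, 12017491/23549857]
step 1: P' = (I − K·H)·P̄ = [5079934/23549857 1598682/23549857; 1598682/23549857 9598576/23549857]
step 2: x̄ = F·x = [63874069/23549857, -51856578/23549857]
step 2: P̄ = F·P·Fᵀ + Q = [139925318/23549857 -40923360/23549857; -40923360/23549857 92819120/23549857]
step 2: y = z − H·x̄ = [-290578499/23549857, 162345236/23549857]
step 2: S = H·P̄·Hᵀ + R = [1644786856/23549857 -186068286/23549857; -186068286/23549857 847506523/23549857]
step 2: K = P̄·Hᵀ·S⁻¹ = [8357539485/28861028378 1209542819/14430514189; -1470451700/14430514189 3721662600/14430514189]
step 2: x' = x̄ + K·y = [-8166628445/28861028378, 12023799394/14430514189]
step 2: P' = (I − K·H)·P̄ = [3112033255/14430514189 978560280/14430514189; 978560280/14430514189 5876584240/14430514189]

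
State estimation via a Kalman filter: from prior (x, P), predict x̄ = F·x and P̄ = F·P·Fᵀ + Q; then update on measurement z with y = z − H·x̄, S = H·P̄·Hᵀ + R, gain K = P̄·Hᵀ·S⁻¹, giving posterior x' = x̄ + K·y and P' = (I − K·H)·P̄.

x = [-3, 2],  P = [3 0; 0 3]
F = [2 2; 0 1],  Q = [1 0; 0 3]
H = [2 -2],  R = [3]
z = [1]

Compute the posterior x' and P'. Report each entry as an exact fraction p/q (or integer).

x̄ = F·x = [-2, 2]
P̄ = F·P·Fᵀ + Q = [25 6; 6 6]
y = z − H·x̄ = [9]
S = H·P̄·Hᵀ + R = [79]
K = P̄·Hᵀ·S⁻¹ = [38/79; 0]
x' = x̄ + K·y = [184/79, 2]
P' = (I − K·H)·P̄ = [531/79 6; 6 6]

x' = [184/79, 2]
P' = [531/79 6; 6 6]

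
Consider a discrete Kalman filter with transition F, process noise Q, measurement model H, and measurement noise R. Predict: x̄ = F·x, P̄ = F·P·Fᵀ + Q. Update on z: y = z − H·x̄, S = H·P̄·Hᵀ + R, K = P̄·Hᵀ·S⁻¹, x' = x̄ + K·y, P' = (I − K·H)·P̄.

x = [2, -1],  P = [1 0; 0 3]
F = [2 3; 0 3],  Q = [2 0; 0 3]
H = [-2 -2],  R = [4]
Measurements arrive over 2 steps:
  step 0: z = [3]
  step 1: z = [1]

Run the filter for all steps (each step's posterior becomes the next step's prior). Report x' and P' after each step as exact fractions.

step 0: x̄ = F·x = [1, -3]
step 0: P̄ = F·P·Fᵀ + Q = [33 27; 27 30]
step 0: y = z − H·x̄ = [-1]
step 0: S = H·P̄·Hᵀ + R = [472]
step 0: K = P̄·Hᵀ·S⁻¹ = [-15/59; -57/236]
step 0: x' = x̄ + K·y = [74/59, -651/236]
step 0: P' = (I − K·H)·P̄ = [147/59 -117/59; -117/59 291/118]
step 1: x̄ = F·x = [-1361/236, -1953/236]
step 1: P̄ = F·P·Fᵀ + Q = [1223/118 1215/118; 1215/118 2973/118]
step 1: y = z − H·x̄ = [-1598/59]
step 1: S = H·P̄·Hᵀ + R = [13488/59]
step 1: K = P̄·Hᵀ·S⁻¹ = [-1219/6744; -349/1124]
step 1: x' = x̄ + K·y = [-1469/1686, 151/1124]
step 1: P' = (I − K·H)·P̄ = [9763/3372 -712/281; -712/281 1773/562]

step 0: x' = [74/59, -651/236], P' = [147/59 -117/59; -117/59 291/118]
step 1: x' = [-1469/1686, 151/1124], P' = [9763/3372 -712/281; -712/281 1773/562]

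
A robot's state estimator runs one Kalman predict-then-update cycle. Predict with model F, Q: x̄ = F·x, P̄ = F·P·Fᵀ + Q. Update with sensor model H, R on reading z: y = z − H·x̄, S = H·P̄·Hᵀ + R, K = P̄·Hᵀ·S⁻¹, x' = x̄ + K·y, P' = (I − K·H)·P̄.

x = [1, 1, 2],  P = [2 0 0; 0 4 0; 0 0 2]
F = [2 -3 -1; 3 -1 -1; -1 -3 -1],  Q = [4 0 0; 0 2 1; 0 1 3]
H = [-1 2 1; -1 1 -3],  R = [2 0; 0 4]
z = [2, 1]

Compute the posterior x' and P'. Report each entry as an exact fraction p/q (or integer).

x' = [63147/28871, 64425/28871, -10331/28871]
P' = [455026/28871 265744/28871 -56446/28871; 265744/28871 167574/28871 -34282/28871; -56446/28871 -34282/28871 17372/28871]

x̄ = F·x = [-3, 0, -6]
P̄ = F·P·Fᵀ + Q = [50 26 34; 26 26 9; 34 9 43]
y = z − H·x̄ = [5, -20]
S = H·P̄·Hᵀ + R = [63 -82; -82 565]
K = P̄·Hᵀ·S⁻¹ = [10008/28871 -4986/28871; 17561/28871 1169/28871; 2627/28871 -7488/28871]
x' = x̄ + K·y = [63147/28871, 64425/28871, -10331/28871]
P' = (I − K·H)·P̄ = [455026/28871 265744/28871 -56446/28871; 265744/28871 167574/28871 -34282/28871; -56446/28871 -34282/28871 17372/28871]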